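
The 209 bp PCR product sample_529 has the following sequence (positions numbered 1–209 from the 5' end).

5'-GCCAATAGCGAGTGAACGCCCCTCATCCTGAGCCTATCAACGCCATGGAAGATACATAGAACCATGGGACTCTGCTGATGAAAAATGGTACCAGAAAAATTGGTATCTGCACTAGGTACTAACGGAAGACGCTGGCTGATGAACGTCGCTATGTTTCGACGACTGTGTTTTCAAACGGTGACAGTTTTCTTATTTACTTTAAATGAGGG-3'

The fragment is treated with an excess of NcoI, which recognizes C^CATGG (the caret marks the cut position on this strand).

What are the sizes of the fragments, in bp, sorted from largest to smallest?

NcoI sites (CCATGG) start at positions 43, 62.
NcoI cuts after the first base of each site, so after positions 43, 62.
Linear molecule, 2 cuts → 3 fragments:
  1–43 → 43 bp
  44–62 → 19 bp
  63–209 → 147 bp
Sorted largest to smallest: 147, 43, 19 bp.

147, 43, 19 bp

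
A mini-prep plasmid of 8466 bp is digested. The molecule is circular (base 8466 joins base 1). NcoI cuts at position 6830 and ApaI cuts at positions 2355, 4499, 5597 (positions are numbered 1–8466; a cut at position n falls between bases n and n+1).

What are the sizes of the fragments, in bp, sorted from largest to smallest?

3991, 2144, 1233, 1098 bp

Combined cut positions (sorted): 2355, 4499, 5597, 6830.
Circular molecule, 4 cuts → 4 fragments:
  4499 − 2355 = 2144 bp
  5597 − 4499 = 1098 bp
  6830 − 5597 = 1233 bp
  wrap: 8466 − 6830 + 2355 = 3991 bp
Sorted largest to smallest: 3991, 2144, 1233, 1098 bp.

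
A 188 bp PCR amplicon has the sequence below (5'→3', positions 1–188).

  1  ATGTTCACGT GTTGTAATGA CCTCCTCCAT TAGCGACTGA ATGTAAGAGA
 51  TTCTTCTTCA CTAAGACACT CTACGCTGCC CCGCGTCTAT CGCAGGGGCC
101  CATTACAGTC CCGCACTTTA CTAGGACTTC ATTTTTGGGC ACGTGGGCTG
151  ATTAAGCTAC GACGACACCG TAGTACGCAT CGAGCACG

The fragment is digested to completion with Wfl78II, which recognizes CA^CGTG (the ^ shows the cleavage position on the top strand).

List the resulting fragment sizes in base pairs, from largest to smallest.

134, 47, 7 bp

Wfl78II sites (CACGTG) start at positions 6, 140.
Wfl78II cuts after base 2 of each site, so after positions 7, 141.
Linear molecule, 2 cuts → 3 fragments:
  1–7 → 7 bp
  8–141 → 134 bp
  142–188 → 47 bp
Sorted largest to smallest: 134, 47, 7 bp.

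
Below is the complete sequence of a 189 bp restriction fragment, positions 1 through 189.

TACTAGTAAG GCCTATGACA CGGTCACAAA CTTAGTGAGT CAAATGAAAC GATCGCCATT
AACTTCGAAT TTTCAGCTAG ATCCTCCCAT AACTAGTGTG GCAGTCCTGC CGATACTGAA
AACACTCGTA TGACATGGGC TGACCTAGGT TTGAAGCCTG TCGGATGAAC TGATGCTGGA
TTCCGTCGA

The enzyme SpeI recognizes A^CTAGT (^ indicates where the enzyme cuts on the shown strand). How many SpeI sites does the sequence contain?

ACTAGT occurs starting at positions 2, 92.
SpeI cuts at 2 sites.

2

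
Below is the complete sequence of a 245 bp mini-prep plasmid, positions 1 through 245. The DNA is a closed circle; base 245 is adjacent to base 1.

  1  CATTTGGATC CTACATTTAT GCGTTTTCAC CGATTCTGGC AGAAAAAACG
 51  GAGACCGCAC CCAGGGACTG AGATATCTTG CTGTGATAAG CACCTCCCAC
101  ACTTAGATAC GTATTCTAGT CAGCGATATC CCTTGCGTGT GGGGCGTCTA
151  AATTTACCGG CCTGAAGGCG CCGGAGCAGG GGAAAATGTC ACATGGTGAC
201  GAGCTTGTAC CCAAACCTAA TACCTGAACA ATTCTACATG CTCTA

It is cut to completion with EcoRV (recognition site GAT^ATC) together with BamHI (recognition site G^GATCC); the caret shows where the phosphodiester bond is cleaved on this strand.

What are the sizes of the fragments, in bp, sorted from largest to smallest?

124, 68, 53 bp

EcoRV sites (GATATC) start at positions 72, 125.
EcoRV cuts after base 3 of each site, so after positions 74, 127.
The BamHI site (GGATCC) starts at position 6.
BamHI cuts after the first base of each site, so after position 6.
Combined cut positions: 6, 74, 127.
Circular molecule, 3 cuts → 3 fragments:
  7–74 → 68 bp
  75–127 → 53 bp
  128–245 then 1–6 → 118 + 6 = 124 bp
Sorted largest to smallest: 124, 68, 53 bp.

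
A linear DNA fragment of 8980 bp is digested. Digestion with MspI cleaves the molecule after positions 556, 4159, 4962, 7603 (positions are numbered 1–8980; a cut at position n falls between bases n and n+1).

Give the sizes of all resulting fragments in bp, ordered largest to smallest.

Linear molecule, 4 cuts → 5 fragments:
  556 − 0 = 556 bp
  4159 − 556 = 3603 bp
  4962 − 4159 = 803 bp
  7603 − 4962 = 2641 bp
  8980 − 7603 = 1377 bp
Sorted largest to smallest: 3603, 2641, 1377, 803, 556 bp.

3603, 2641, 1377, 803, 556 bp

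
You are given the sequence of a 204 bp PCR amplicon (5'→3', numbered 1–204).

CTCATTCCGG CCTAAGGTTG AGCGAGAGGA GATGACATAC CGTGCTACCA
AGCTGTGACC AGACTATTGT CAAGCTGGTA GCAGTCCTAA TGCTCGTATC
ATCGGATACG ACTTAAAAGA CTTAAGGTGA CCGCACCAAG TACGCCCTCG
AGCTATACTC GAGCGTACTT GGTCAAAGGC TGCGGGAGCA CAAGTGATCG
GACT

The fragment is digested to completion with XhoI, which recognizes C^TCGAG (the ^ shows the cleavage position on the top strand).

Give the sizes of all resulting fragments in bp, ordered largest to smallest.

XhoI sites (CTCGAG) start at positions 147, 158.
XhoI cuts after the first base of each site, so after positions 147, 158.
Linear molecule, 2 cuts → 3 fragments:
  1–147 → 147 bp
  148–158 → 11 bp
  159–204 → 46 bp
Sorted largest to smallest: 147, 46, 11 bp.

147, 46, 11 bp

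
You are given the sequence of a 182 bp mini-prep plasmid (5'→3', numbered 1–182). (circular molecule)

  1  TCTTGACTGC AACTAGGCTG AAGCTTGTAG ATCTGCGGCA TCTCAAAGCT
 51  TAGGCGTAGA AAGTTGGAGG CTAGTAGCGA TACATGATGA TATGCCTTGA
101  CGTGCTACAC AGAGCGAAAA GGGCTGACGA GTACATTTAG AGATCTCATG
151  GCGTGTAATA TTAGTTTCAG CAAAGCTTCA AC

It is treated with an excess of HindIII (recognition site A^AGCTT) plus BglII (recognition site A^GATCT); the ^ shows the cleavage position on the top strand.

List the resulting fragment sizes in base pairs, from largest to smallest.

95, 32, 30, 17, 8 bp

HindIII sites (AAGCTT) start at positions 21, 46, 173.
HindIII cuts after the first base of each site, so after positions 21, 46, 173.
BglII sites (AGATCT) start at positions 29, 141.
BglII cuts after the first base of each site, so after positions 29, 141.
Combined cut positions: 21, 29, 46, 141, 173.
Circular molecule, 5 cuts → 5 fragments:
  22–29 → 8 bp
  30–46 → 17 bp
  47–141 → 95 bp
  142–173 → 32 bp
  174–182 then 1–21 → 9 + 21 = 30 bp
Sorted largest to smallest: 95, 32, 30, 17, 8 bp.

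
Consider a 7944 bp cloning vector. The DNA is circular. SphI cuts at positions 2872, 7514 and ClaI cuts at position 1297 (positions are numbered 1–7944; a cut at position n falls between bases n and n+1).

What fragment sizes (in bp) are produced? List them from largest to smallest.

Combined cut positions (sorted): 1297, 2872, 7514.
Circular molecule, 3 cuts → 3 fragments:
  2872 − 1297 = 1575 bp
  7514 − 2872 = 4642 bp
  wrap: 7944 − 7514 + 1297 = 1727 bp
Sorted largest to smallest: 4642, 1727, 1575 bp.

4642, 1727, 1575 bp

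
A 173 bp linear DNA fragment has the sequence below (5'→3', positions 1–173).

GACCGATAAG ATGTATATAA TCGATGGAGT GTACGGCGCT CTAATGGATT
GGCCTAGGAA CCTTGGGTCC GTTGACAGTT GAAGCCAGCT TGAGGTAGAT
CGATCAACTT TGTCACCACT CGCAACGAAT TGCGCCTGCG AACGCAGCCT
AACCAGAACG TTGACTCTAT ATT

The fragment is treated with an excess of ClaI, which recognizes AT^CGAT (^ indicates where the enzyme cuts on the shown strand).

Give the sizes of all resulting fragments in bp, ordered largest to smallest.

79, 73, 21 bp

ClaI sites (ATCGAT) start at positions 20, 99.
ClaI cuts after base 2 of each site, so after positions 21, 100.
Linear molecule, 2 cuts → 3 fragments:
  1–21 → 21 bp
  22–100 → 79 bp
  101–173 → 73 bp
Sorted largest to smallest: 79, 73, 21 bp.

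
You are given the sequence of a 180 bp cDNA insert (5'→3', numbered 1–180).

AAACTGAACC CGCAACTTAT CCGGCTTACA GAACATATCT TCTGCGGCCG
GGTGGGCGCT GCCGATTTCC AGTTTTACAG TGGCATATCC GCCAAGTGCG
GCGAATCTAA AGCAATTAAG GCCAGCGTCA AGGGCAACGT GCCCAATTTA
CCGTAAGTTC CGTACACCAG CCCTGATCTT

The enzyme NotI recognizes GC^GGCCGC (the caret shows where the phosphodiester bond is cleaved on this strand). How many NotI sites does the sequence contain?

0

No occurrence of GCGGCCGC is present in the sequence.
NotI does not cut: 0 sites.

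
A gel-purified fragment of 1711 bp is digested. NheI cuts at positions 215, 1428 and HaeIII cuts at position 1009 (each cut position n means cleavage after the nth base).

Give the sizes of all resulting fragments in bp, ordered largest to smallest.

794, 419, 283, 215 bp

Combined cut positions (sorted): 215, 1009, 1428.
Linear molecule, 3 cuts → 4 fragments:
  215 − 0 = 215 bp
  1009 − 215 = 794 bp
  1428 − 1009 = 419 bp
  1711 − 1428 = 283 bp
Sorted largest to smallest: 794, 419, 283, 215 bp.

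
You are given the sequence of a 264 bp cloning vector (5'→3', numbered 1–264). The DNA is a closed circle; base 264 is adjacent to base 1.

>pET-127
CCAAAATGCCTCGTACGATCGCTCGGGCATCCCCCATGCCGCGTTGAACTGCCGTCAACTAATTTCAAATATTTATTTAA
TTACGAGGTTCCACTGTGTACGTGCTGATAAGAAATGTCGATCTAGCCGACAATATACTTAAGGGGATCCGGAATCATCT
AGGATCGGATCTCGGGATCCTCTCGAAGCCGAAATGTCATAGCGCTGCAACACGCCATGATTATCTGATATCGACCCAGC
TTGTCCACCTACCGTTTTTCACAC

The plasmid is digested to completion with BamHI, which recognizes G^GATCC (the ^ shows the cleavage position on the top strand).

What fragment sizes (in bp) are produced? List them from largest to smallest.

BamHI sites (GGATCC) start at positions 145, 175.
BamHI cuts after the first base of each site, so after positions 145, 175.
Circular molecule, 2 cuts → 2 fragments:
  146–175 → 30 bp
  176–264 then 1–145 → 89 + 145 = 234 bp
Sorted largest to smallest: 234, 30 bp.

234, 30 bp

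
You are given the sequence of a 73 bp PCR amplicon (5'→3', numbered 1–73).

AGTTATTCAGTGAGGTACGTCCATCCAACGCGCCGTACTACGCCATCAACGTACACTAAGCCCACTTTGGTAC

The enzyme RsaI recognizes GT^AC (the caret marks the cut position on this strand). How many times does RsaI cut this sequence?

GTAC occurs starting at positions 15, 35, 51, 70.
RsaI cuts at 4 sites.

4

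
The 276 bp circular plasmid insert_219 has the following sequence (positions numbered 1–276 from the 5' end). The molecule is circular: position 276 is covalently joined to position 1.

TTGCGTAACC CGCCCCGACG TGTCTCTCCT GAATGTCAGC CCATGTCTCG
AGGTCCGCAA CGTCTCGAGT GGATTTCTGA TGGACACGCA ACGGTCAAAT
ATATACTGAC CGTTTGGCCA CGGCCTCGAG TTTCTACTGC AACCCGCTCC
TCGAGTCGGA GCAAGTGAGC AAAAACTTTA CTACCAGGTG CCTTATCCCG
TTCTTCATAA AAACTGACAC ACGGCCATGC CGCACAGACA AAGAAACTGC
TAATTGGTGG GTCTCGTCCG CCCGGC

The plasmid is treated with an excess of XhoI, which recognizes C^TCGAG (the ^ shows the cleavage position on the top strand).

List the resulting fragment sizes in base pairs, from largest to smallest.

XhoI sites (CTCGAG) start at positions 47, 64, 125, 150.
XhoI cuts after the first base of each site, so after positions 47, 64, 125, 150.
Circular molecule, 4 cuts → 4 fragments:
  48–64 → 17 bp
  65–125 → 61 bp
  126–150 → 25 bp
  151–276 then 1–47 → 126 + 47 = 173 bp
Sorted largest to smallest: 173, 61, 25, 17 bp.

173, 61, 25, 17 bp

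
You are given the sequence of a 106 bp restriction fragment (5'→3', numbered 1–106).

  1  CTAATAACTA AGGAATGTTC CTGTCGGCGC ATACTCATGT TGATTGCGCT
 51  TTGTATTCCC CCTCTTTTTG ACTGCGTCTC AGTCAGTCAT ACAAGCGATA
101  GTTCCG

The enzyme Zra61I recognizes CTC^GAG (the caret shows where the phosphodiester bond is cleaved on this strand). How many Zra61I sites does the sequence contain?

0

No occurrence of CTCGAG is present in the sequence.
Zra61I does not cut: 0 sites.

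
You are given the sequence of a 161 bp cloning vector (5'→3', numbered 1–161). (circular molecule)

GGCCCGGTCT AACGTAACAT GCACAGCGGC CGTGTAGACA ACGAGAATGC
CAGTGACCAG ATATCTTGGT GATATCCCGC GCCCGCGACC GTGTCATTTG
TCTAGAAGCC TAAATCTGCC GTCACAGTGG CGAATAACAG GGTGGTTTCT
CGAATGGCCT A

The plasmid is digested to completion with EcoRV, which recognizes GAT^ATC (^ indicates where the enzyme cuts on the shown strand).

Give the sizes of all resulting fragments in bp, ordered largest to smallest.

150, 11 bp

EcoRV sites (GATATC) start at positions 60, 71.
EcoRV cuts after base 3 of each site, so after positions 62, 73.
Circular molecule, 2 cuts → 2 fragments:
  63–73 → 11 bp
  74–161 then 1–62 → 88 + 62 = 150 bp
Sorted largest to smallest: 150, 11 bp.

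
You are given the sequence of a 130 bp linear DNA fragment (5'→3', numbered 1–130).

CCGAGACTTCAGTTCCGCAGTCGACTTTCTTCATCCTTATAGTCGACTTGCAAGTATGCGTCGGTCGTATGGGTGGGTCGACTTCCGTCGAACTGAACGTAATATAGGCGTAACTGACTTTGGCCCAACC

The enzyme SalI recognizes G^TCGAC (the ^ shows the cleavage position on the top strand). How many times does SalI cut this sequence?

GTCGAC occurs starting at positions 20, 42, 77.
SalI cuts at 3 sites.

3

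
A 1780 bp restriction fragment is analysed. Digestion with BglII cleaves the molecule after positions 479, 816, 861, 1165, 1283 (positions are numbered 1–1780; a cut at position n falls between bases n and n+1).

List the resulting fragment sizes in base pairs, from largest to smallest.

Linear molecule, 5 cuts → 6 fragments:
  479 − 0 = 479 bp
  816 − 479 = 337 bp
  861 − 816 = 45 bp
  1165 − 861 = 304 bp
  1283 − 1165 = 118 bp
  1780 − 1283 = 497 bp
Sorted largest to smallest: 497, 479, 337, 304, 118, 45 bp.

497, 479, 337, 304, 118, 45 bp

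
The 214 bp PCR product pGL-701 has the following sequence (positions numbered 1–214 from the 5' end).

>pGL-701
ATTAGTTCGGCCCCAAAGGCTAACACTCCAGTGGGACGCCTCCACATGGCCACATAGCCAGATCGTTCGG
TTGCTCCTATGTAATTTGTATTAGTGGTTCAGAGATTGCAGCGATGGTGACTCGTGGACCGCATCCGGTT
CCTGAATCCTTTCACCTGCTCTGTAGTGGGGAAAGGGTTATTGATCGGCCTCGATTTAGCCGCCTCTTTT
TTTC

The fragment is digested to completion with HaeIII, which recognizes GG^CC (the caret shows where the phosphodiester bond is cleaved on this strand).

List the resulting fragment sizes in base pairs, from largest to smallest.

HaeIII sites (GGCC) start at positions 9, 48, 187.
HaeIII cuts after base 2 of each site, so after positions 10, 49, 188.
Linear molecule, 3 cuts → 4 fragments:
  1–10 → 10 bp
  11–49 → 39 bp
  50–188 → 139 bp
  189–214 → 26 bp
Sorted largest to smallest: 139, 39, 26, 10 bp.

139, 39, 26, 10 bp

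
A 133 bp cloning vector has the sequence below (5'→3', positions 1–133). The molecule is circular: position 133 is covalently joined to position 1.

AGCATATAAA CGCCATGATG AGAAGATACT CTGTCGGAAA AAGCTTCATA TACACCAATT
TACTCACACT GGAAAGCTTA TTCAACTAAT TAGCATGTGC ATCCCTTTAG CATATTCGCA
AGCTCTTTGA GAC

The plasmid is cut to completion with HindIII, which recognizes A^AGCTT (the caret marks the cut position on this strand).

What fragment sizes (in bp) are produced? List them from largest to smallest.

HindIII sites (AAGCTT) start at positions 41, 74.
HindIII cuts after the first base of each site, so after positions 41, 74.
Circular molecule, 2 cuts → 2 fragments:
  42–74 → 33 bp
  75–133 then 1–41 → 59 + 41 = 100 bp
Sorted largest to smallest: 100, 33 bp.

100, 33 bp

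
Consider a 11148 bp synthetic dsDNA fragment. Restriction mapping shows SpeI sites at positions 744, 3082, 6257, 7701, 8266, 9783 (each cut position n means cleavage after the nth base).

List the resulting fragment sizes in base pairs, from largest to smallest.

Linear molecule, 6 cuts → 7 fragments:
  744 − 0 = 744 bp
  3082 − 744 = 2338 bp
  6257 − 3082 = 3175 bp
  7701 − 6257 = 1444 bp
  8266 − 7701 = 565 bp
  9783 − 8266 = 1517 bp
  11148 − 9783 = 1365 bp
Sorted largest to smallest: 3175, 2338, 1517, 1444, 1365, 744, 565 bp.

3175, 2338, 1517, 1444, 1365, 744, 565 bp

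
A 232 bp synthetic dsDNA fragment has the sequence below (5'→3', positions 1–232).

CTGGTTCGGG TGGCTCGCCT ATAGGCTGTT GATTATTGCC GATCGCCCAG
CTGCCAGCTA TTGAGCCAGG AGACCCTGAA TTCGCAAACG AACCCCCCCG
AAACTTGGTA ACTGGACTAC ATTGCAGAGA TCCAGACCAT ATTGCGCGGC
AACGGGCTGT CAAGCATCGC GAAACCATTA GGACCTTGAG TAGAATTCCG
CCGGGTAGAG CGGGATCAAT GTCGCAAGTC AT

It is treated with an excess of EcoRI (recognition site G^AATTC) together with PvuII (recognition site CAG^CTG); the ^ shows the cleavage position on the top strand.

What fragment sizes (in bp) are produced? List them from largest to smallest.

EcoRI sites (GAATTC) start at positions 78, 193.
EcoRI cuts after the first base of each site, so after positions 78, 193.
The PvuII site (CAGCTG) starts at position 48.
PvuII cuts after base 3 of each site, so after position 50.
Combined cut positions: 50, 78, 193.
Linear molecule, 3 cuts → 4 fragments:
  1–50 → 50 bp
  51–78 → 28 bp
  79–193 → 115 bp
  194–232 → 39 bp
Sorted largest to smallest: 115, 50, 39, 28 bp.

115, 50, 39, 28 bp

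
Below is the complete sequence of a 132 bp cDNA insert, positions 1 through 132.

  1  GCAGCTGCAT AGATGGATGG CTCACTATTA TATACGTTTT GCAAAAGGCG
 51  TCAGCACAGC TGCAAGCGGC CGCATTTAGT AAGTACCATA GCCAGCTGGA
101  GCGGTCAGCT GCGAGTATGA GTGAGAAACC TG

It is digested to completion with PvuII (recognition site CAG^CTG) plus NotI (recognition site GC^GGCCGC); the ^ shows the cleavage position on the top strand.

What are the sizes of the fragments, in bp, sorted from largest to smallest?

PvuII sites (CAGCTG) start at positions 2, 57, 93, 106.
PvuII cuts after base 3 of each site, so after positions 4, 59, 95, 108.
The NotI site (GCGGCCGC) starts at position 66.
NotI cuts after base 2 of each site, so after position 67.
Combined cut positions: 4, 59, 67, 95, 108.
Linear molecule, 5 cuts → 6 fragments:
  1–4 → 4 bp
  5–59 → 55 bp
  60–67 → 8 bp
  68–95 → 28 bp
  96–108 → 13 bp
  109–132 → 24 bp
Sorted largest to smallest: 55, 28, 24, 13, 8, 4 bp.

55, 28, 24, 13, 8, 4 bp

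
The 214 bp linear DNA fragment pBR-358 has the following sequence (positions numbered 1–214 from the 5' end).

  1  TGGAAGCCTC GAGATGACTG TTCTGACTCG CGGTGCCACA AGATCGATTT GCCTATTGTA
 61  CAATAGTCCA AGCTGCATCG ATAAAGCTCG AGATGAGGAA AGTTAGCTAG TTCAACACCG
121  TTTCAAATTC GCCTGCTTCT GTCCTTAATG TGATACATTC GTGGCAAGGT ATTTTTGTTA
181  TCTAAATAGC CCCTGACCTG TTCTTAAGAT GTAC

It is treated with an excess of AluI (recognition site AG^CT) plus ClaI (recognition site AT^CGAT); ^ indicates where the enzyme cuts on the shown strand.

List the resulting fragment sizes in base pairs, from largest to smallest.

108, 44, 28, 20, 8, 6 bp

AluI sites (AGCT) start at positions 71, 85, 105.
AluI cuts after base 2 of each site, so after positions 72, 86, 106.
ClaI sites (ATCGAT) start at positions 43, 77.
ClaI cuts after base 2 of each site, so after positions 44, 78.
Combined cut positions: 44, 72, 78, 86, 106.
Linear molecule, 5 cuts → 6 fragments:
  1–44 → 44 bp
  45–72 → 28 bp
  73–78 → 6 bp
  79–86 → 8 bp
  87–106 → 20 bp
  107–214 → 108 bp
Sorted largest to smallest: 108, 44, 28, 20, 8, 6 bp.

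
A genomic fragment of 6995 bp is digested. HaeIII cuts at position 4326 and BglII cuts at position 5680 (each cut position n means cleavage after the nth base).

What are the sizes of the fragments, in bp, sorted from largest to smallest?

Combined cut positions (sorted): 4326, 5680.
Linear molecule, 2 cuts → 3 fragments:
  4326 − 0 = 4326 bp
  5680 − 4326 = 1354 bp
  6995 − 5680 = 1315 bp
Sorted largest to smallest: 4326, 1354, 1315 bp.

4326, 1354, 1315 bp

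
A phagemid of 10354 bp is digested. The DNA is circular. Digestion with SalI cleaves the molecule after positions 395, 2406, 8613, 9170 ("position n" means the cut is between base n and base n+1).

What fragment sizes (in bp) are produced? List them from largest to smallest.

6207, 2011, 1579, 557 bp

Circular molecule, 4 cuts → 4 fragments:
  2406 − 395 = 2011 bp
  8613 − 2406 = 6207 bp
  9170 − 8613 = 557 bp
  wrap: 10354 − 9170 + 395 = 1579 bp
Sorted largest to smallest: 6207, 2011, 1579, 557 bp.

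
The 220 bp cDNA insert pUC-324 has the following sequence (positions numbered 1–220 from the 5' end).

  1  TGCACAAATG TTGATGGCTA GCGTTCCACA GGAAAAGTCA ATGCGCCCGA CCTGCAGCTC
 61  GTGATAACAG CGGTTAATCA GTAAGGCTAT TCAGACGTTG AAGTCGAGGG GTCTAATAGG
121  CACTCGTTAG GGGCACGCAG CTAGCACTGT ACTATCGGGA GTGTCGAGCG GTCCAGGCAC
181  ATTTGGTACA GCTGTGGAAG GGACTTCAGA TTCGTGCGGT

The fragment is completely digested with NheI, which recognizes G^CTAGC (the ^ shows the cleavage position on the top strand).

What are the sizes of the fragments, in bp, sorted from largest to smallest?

123, 80, 17 bp

NheI sites (GCTAGC) start at positions 17, 140.
NheI cuts after the first base of each site, so after positions 17, 140.
Linear molecule, 2 cuts → 3 fragments:
  1–17 → 17 bp
  18–140 → 123 bp
  141–220 → 80 bp
Sorted largest to smallest: 123, 80, 17 bp.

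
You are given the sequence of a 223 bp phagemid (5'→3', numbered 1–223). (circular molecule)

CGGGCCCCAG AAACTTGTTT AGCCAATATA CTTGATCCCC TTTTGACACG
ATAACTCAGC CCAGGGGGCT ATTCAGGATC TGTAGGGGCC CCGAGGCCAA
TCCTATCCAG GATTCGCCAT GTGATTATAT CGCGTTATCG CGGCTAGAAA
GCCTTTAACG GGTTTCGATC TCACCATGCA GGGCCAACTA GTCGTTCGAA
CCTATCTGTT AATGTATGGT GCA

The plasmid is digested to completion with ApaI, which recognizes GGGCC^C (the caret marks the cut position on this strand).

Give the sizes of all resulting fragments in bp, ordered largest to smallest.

139, 84 bp

ApaI sites (GGGCCC) start at positions 2, 86.
ApaI cuts after base 5 of each site (before the last base), so after positions 6, 90.
Circular molecule, 2 cuts → 2 fragments:
  7–90 → 84 bp
  91–223 then 1–6 → 133 + 6 = 139 bp
Sorted largest to smallest: 139, 84 bp.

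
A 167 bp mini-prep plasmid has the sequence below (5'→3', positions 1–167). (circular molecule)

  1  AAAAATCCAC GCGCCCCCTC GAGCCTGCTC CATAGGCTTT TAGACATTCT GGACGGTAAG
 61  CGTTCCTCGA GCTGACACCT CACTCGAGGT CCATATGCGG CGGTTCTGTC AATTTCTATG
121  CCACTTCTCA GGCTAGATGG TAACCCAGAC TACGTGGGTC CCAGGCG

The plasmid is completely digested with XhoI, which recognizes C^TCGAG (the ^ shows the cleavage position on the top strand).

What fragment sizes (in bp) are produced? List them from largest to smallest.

102, 48, 17 bp

XhoI sites (CTCGAG) start at positions 18, 66, 83.
XhoI cuts after the first base of each site, so after positions 18, 66, 83.
Circular molecule, 3 cuts → 3 fragments:
  19–66 → 48 bp
  67–83 → 17 bp
  84–167 then 1–18 → 84 + 18 = 102 bp
Sorted largest to smallest: 102, 48, 17 bp.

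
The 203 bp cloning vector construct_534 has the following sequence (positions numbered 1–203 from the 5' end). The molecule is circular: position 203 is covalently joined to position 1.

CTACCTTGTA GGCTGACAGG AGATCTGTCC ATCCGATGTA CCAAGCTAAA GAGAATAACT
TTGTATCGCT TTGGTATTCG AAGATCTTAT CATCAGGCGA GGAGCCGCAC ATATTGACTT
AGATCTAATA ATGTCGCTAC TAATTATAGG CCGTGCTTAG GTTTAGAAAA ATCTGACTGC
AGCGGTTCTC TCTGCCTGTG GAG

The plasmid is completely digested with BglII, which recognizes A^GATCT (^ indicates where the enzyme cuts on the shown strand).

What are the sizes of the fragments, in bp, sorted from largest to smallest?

103, 61, 39 bp

BglII sites (AGATCT) start at positions 21, 82, 121.
BglII cuts after the first base of each site, so after positions 21, 82, 121.
Circular molecule, 3 cuts → 3 fragments:
  22–82 → 61 bp
  83–121 → 39 bp
  122–203 then 1–21 → 82 + 21 = 103 bp
Sorted largest to smallest: 103, 61, 39 bp.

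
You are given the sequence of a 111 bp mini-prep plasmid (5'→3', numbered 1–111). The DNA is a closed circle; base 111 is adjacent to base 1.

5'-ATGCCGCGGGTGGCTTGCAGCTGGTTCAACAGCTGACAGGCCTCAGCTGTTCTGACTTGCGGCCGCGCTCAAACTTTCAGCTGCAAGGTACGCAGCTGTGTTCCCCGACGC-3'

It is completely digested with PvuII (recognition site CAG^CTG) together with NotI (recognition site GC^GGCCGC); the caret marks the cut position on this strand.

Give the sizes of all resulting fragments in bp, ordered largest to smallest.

36, 20, 15, 14, 14, 12 bp

PvuII sites (CAGCTG) start at positions 18, 30, 44, 78, 93.
PvuII cuts after base 3 of each site, so after positions 20, 32, 46, 80, 95.
The NotI site (GCGGCCGC) starts at position 59.
NotI cuts after base 2 of each site, so after position 60.
Combined cut positions: 20, 32, 46, 60, 80, 95.
Circular molecule, 6 cuts → 6 fragments:
  21–32 → 12 bp
  33–46 → 14 bp
  47–60 → 14 bp
  61–80 → 20 bp
  81–95 → 15 bp
  96–111 then 1–20 → 16 + 20 = 36 bp
Sorted largest to smallest: 36, 20, 15, 14, 14, 12 bp.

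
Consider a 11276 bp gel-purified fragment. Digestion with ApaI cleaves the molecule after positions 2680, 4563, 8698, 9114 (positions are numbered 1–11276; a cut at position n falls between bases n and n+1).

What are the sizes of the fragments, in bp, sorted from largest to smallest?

4135, 2680, 2162, 1883, 416 bp

Linear molecule, 4 cuts → 5 fragments:
  2680 − 0 = 2680 bp
  4563 − 2680 = 1883 bp
  8698 − 4563 = 4135 bp
  9114 − 8698 = 416 bp
  11276 − 9114 = 2162 bp
Sorted largest to smallest: 4135, 2680, 2162, 1883, 416 bp.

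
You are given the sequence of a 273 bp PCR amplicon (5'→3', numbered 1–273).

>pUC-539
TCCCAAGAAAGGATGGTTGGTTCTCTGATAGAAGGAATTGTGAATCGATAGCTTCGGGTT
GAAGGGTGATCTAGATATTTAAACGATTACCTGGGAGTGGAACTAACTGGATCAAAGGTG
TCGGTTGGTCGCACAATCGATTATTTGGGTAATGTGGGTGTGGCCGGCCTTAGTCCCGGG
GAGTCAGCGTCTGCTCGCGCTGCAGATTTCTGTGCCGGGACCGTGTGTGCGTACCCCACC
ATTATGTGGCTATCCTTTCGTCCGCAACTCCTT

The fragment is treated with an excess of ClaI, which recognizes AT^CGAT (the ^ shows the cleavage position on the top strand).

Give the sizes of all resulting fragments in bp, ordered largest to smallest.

136, 92, 45 bp

ClaI sites (ATCGAT) start at positions 44, 136.
ClaI cuts after base 2 of each site, so after positions 45, 137.
Linear molecule, 2 cuts → 3 fragments:
  1–45 → 45 bp
  46–137 → 92 bp
  138–273 → 136 bp
Sorted largest to smallest: 136, 92, 45 bp.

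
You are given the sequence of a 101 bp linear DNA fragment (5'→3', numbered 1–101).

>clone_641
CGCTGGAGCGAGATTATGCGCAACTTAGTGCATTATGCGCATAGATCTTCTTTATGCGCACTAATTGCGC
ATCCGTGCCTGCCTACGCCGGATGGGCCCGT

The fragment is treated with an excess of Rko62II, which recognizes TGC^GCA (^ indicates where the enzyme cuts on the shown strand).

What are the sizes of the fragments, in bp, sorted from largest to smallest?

33, 19, 19, 19, 11 bp

Rko62II sites (TGCGCA) start at positions 17, 36, 55, 66.
Rko62II cuts after base 3 of each site, so after positions 19, 38, 57, 68.
Linear molecule, 4 cuts → 5 fragments:
  1–19 → 19 bp
  20–38 → 19 bp
  39–57 → 19 bp
  58–68 → 11 bp
  69–101 → 33 bp
Sorted largest to smallest: 33, 19, 19, 19, 11 bp.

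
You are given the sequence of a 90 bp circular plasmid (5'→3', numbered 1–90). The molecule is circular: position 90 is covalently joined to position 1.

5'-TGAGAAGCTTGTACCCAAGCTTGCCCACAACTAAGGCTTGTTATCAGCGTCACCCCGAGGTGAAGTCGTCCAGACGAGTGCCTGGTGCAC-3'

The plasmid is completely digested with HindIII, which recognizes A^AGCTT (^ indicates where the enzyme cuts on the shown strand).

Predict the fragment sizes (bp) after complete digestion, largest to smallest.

HindIII sites (AAGCTT) start at positions 5, 17.
HindIII cuts after the first base of each site, so after positions 5, 17.
Circular molecule, 2 cuts → 2 fragments:
  6–17 → 12 bp
  18–90 then 1–5 → 73 + 5 = 78 bp
Sorted largest to smallest: 78, 12 bp.

78, 12 bp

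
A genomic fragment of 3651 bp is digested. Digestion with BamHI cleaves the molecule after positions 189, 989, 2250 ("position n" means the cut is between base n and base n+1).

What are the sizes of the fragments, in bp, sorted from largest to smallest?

1401, 1261, 800, 189 bp

Linear molecule, 3 cuts → 4 fragments:
  189 − 0 = 189 bp
  989 − 189 = 800 bp
  2250 − 989 = 1261 bp
  3651 − 2250 = 1401 bp
Sorted largest to smallest: 1401, 1261, 800, 189 bp.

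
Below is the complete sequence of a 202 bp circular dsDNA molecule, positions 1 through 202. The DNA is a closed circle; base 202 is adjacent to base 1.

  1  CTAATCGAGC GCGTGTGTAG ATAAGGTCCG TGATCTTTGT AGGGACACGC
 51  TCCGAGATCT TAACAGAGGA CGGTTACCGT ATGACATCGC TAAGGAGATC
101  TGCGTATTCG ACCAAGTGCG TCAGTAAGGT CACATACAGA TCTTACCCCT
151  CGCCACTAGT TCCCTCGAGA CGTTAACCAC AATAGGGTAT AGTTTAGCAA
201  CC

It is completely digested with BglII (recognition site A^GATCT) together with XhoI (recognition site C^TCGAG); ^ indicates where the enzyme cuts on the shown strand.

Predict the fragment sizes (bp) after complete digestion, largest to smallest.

93, 42, 41, 26 bp

BglII sites (AGATCT) start at positions 55, 96, 138.
BglII cuts after the first base of each site, so after positions 55, 96, 138.
The XhoI site (CTCGAG) starts at position 164.
XhoI cuts after the first base of each site, so after position 164.
Combined cut positions: 55, 96, 138, 164.
Circular molecule, 4 cuts → 4 fragments:
  56–96 → 41 bp
  97–138 → 42 bp
  139–164 → 26 bp
  165–202 then 1–55 → 38 + 55 = 93 bp
Sorted largest to smallest: 93, 42, 41, 26 bp.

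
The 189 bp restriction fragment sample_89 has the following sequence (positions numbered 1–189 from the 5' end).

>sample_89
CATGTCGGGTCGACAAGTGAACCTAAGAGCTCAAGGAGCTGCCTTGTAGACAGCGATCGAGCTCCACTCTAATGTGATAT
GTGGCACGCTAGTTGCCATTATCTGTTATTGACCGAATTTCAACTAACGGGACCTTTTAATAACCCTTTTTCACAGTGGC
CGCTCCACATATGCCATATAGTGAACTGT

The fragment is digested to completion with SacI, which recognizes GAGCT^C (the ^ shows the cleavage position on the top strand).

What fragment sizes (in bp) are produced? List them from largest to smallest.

SacI sites (GAGCTC) start at positions 27, 59.
SacI cuts after base 5 of each site (before the last base), so after positions 31, 63.
Linear molecule, 2 cuts → 3 fragments:
  1–31 → 31 bp
  32–63 → 32 bp
  64–189 → 126 bp
Sorted largest to smallest: 126, 32, 31 bp.

126, 32, 31 bp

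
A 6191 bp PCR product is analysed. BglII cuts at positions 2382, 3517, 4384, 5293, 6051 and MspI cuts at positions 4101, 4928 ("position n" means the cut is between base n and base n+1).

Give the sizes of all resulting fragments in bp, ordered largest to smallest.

Combined cut positions (sorted): 2382, 3517, 4101, 4384, 4928, 5293, 6051.
Linear molecule, 7 cuts → 8 fragments:
  2382 − 0 = 2382 bp
  3517 − 2382 = 1135 bp
  4101 − 3517 = 584 bp
  4384 − 4101 = 283 bp
  4928 − 4384 = 544 bp
  5293 − 4928 = 365 bp
  6051 − 5293 = 758 bp
  6191 − 6051 = 140 bp
Sorted largest to smallest: 2382, 1135, 758, 584, 544, 365, 283, 140 bp.

2382, 1135, 758, 584, 544, 365, 283, 140 bp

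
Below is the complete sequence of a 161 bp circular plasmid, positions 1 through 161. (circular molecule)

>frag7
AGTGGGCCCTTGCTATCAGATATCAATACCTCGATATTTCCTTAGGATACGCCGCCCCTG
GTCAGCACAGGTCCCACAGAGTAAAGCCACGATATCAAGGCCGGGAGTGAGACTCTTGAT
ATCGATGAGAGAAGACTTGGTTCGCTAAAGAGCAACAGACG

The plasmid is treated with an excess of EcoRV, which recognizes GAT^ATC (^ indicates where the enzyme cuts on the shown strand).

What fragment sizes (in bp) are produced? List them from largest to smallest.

72, 62, 27 bp

EcoRV sites (GATATC) start at positions 19, 91, 118.
EcoRV cuts after base 3 of each site, so after positions 21, 93, 120.
Circular molecule, 3 cuts → 3 fragments:
  22–93 → 72 bp
  94–120 → 27 bp
  121–161 then 1–21 → 41 + 21 = 62 bp
Sorted largest to smallest: 72, 62, 27 bp.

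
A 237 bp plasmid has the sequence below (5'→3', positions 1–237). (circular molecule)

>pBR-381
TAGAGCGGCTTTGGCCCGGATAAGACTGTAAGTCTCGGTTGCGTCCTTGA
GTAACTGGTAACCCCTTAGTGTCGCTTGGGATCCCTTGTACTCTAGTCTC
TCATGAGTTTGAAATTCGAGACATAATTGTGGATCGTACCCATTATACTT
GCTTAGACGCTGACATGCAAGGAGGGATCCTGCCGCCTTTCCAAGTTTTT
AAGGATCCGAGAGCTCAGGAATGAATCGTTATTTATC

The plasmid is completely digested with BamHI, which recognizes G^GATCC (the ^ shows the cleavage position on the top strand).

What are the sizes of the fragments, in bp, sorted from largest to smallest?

BamHI sites (GGATCC) start at positions 79, 175, 203.
BamHI cuts after the first base of each site, so after positions 79, 175, 203.
Circular molecule, 3 cuts → 3 fragments:
  80–175 → 96 bp
  176–203 → 28 bp
  204–237 then 1–79 → 34 + 79 = 113 bp
Sorted largest to smallest: 113, 96, 28 bp.

113, 96, 28 bp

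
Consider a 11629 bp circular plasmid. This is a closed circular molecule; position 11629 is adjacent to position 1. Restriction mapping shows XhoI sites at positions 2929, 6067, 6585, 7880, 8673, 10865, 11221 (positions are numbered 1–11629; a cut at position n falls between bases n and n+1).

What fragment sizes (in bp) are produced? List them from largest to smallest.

Circular molecule, 7 cuts → 7 fragments:
  6067 − 2929 = 3138 bp
  6585 − 6067 = 518 bp
  7880 − 6585 = 1295 bp
  8673 − 7880 = 793 bp
  10865 − 8673 = 2192 bp
  11221 − 10865 = 356 bp
  wrap: 11629 − 11221 + 2929 = 3337 bp
Sorted largest to smallest: 3337, 3138, 2192, 1295, 793, 518, 356 bp.

3337, 3138, 2192, 1295, 793, 518, 356 bp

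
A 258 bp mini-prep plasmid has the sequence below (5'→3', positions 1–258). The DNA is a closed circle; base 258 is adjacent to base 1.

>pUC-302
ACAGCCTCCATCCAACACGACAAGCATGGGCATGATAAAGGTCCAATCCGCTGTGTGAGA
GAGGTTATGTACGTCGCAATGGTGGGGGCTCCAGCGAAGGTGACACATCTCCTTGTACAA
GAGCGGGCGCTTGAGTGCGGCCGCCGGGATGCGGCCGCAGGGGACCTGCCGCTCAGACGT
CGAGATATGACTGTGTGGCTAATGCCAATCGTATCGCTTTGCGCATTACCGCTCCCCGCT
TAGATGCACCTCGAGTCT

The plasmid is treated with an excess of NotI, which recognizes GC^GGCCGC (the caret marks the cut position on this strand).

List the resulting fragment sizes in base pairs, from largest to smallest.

NotI sites (GCGGCCGC) start at positions 137, 151.
NotI cuts after base 2 of each site, so after positions 138, 152.
Circular molecule, 2 cuts → 2 fragments:
  139–152 → 14 bp
  153–258 then 1–138 → 106 + 138 = 244 bp
Sorted largest to smallest: 244, 14 bp.

244, 14 bp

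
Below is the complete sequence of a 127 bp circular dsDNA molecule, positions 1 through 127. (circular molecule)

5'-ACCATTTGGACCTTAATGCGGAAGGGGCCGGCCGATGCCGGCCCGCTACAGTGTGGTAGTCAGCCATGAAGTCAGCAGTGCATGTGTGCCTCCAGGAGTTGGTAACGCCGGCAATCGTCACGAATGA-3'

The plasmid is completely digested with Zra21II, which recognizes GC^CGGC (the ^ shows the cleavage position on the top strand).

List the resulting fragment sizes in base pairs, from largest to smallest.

Zra21II sites (GCCGGC) start at positions 27, 37, 107.
Zra21II cuts after base 2 of each site, so after positions 28, 38, 108.
Circular molecule, 3 cuts → 3 fragments:
  29–38 → 10 bp
  39–108 → 70 bp
  109–127 then 1–28 → 19 + 28 = 47 bp
Sorted largest to smallest: 70, 47, 10 bp.

70, 47, 10 bp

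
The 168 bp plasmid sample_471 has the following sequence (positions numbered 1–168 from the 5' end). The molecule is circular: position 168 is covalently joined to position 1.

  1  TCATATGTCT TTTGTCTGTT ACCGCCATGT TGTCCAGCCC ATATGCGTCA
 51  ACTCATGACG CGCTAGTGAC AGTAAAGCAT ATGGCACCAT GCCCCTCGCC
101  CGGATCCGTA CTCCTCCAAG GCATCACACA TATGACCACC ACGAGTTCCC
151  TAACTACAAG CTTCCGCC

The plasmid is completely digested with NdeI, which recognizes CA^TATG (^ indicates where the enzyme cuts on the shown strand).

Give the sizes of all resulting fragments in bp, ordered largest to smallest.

51, 41, 38, 38 bp

NdeI sites (CATATG) start at positions 2, 40, 78, 129.
NdeI cuts after base 2 of each site, so after positions 3, 41, 79, 130.
Circular molecule, 4 cuts → 4 fragments:
  4–41 → 38 bp
  42–79 → 38 bp
  80–130 → 51 bp
  131–168 then 1–3 → 38 + 3 = 41 bp
Sorted largest to smallest: 51, 41, 38, 38 bp.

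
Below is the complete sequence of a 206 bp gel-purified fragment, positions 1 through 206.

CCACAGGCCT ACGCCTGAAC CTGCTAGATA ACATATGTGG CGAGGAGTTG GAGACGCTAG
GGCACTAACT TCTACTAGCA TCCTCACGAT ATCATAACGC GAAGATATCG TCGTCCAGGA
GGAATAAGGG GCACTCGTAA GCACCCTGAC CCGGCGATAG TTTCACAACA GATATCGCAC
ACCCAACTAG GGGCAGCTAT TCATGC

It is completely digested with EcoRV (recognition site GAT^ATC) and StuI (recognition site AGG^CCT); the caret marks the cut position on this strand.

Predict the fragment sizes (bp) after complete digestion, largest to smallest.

83, 67, 33, 16, 7 bp

EcoRV sites (GATATC) start at positions 88, 104, 171.
EcoRV cuts after base 3 of each site, so after positions 90, 106, 173.
The StuI site (AGGCCT) starts at position 5.
StuI cuts after base 3 of each site, so after position 7.
Combined cut positions: 7, 90, 106, 173.
Linear molecule, 4 cuts → 5 fragments:
  1–7 → 7 bp
  8–90 → 83 bp
  91–106 → 16 bp
  107–173 → 67 bp
  174–206 → 33 bp
Sorted largest to smallest: 83, 67, 33, 16, 7 bp.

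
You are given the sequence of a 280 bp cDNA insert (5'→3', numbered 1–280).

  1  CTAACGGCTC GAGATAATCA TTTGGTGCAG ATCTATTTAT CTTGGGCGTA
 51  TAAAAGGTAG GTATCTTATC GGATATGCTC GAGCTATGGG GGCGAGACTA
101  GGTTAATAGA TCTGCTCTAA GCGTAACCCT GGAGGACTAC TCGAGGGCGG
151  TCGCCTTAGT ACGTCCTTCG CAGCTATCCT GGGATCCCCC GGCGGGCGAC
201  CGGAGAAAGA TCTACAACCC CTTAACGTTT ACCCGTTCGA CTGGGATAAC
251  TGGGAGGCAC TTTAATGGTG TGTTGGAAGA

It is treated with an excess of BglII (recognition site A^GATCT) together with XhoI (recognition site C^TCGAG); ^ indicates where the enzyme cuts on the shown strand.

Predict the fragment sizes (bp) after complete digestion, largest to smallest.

72, 68, 49, 32, 30, 21, 8 bp

BglII sites (AGATCT) start at positions 29, 108, 208.
BglII cuts after the first base of each site, so after positions 29, 108, 208.
XhoI sites (CTCGAG) start at positions 8, 78, 140.
XhoI cuts after the first base of each site, so after positions 8, 78, 140.
Combined cut positions: 8, 29, 78, 108, 140, 208.
Linear molecule, 6 cuts → 7 fragments:
  1–8 → 8 bp
  9–29 → 21 bp
  30–78 → 49 bp
  79–108 → 30 bp
  109–140 → 32 bp
  141–208 → 68 bp
  209–280 → 72 bp
Sorted largest to smallest: 72, 68, 49, 32, 30, 21, 8 bp.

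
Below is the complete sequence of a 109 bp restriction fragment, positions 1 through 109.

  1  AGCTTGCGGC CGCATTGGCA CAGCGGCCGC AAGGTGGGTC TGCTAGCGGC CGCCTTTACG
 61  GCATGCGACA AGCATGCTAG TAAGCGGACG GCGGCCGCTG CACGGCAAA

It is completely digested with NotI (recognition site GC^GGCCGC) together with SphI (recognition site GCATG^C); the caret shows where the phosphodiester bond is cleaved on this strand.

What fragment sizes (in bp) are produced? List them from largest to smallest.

NotI sites (GCGGCCGC) start at positions 6, 23, 46, 91.
NotI cuts after base 2 of each site, so after positions 7, 24, 47, 92.
SphI sites (GCATGC) start at positions 61, 72.
SphI cuts after base 5 of each site (before the last base), so after positions 65, 76.
Combined cut positions: 7, 24, 47, 65, 76, 92.
Linear molecule, 6 cuts → 7 fragments:
  1–7 → 7 bp
  8–24 → 17 bp
  25–47 → 23 bp
  48–65 → 18 bp
  66–76 → 11 bp
  77–92 → 16 bp
  93–109 → 17 bp
Sorted largest to smallest: 23, 18, 17, 17, 16, 11, 7 bp.

23, 18, 17, 17, 16, 11, 7 bp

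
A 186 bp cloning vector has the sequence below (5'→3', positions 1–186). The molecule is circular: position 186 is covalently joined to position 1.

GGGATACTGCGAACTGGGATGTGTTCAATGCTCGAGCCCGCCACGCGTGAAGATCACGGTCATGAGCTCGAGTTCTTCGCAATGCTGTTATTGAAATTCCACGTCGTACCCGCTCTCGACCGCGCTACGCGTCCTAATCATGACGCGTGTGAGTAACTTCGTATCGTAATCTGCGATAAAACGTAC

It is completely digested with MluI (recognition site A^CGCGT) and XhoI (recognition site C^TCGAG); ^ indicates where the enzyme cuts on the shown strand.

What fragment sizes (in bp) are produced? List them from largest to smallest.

MluI sites (ACGCGT) start at positions 43, 127, 143.
MluI cuts after the first base of each site, so after positions 43, 127, 143.
XhoI sites (CTCGAG) start at positions 31, 67.
XhoI cuts after the first base of each site, so after positions 31, 67.
Combined cut positions: 31, 43, 67, 127, 143.
Circular molecule, 5 cuts → 5 fragments:
  32–43 → 12 bp
  44–67 → 24 bp
  68–127 → 60 bp
  128–143 → 16 bp
  144–186 then 1–31 → 43 + 31 = 74 bp
Sorted largest to smallest: 74, 60, 24, 16, 12 bp.

74, 60, 24, 16, 12 bp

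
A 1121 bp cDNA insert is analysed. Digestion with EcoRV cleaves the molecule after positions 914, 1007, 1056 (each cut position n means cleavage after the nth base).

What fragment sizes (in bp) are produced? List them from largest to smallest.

Linear molecule, 3 cuts → 4 fragments:
  914 − 0 = 914 bp
  1007 − 914 = 93 bp
  1056 − 1007 = 49 bp
  1121 − 1056 = 65 bp
Sorted largest to smallest: 914, 93, 65, 49 bp.

914, 93, 65, 49 bp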